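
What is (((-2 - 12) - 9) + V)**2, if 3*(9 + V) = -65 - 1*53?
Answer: 45796/9 ≈ 5088.4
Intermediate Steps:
V = -145/3 (V = -9 + (-65 - 1*53)/3 = -9 + (-65 - 53)/3 = -9 + (1/3)*(-118) = -9 - 118/3 = -145/3 ≈ -48.333)
(((-2 - 12) - 9) + V)**2 = (((-2 - 12) - 9) - 145/3)**2 = ((-14 - 9) - 145/3)**2 = (-23 - 145/3)**2 = (-214/3)**2 = 45796/9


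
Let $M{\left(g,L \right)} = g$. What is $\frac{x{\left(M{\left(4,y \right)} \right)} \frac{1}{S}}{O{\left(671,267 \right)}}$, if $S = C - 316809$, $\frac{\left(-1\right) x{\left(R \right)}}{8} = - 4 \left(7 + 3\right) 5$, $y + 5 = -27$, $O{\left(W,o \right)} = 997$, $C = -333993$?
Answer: $- \frac{800}{324424797} \approx -2.4659 \cdot 10^{-6}$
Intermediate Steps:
$y = -32$ ($y = -5 - 27 = -32$)
$x{\left(R \right)} = 1600$ ($x{\left(R \right)} = - 8 - 4 \left(7 + 3\right) 5 = - 8 \left(-4\right) 10 \cdot 5 = - 8 \left(\left(-40\right) 5\right) = \left(-8\right) \left(-200\right) = 1600$)
$S = -650802$ ($S = -333993 - 316809 = -650802$)
$\frac{x{\left(M{\left(4,y \right)} \right)} \frac{1}{S}}{O{\left(671,267 \right)}} = \frac{1600 \frac{1}{-650802}}{997} = 1600 \left(- \frac{1}{650802}\right) \frac{1}{997} = \left(- \frac{800}{325401}\right) \frac{1}{997} = - \frac{800}{324424797}$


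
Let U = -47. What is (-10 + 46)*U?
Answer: -1692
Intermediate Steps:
(-10 + 46)*U = (-10 + 46)*(-47) = 36*(-47) = -1692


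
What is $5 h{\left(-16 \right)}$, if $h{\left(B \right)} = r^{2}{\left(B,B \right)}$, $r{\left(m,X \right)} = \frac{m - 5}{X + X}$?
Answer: $\frac{2205}{1024} \approx 2.1533$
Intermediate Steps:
$r{\left(m,X \right)} = \frac{-5 + m}{2 X}$
$h{\left(B \right)} = \frac{\left(-5 + B\right)^{2}}{4 B^{2}}$ ($h{\left(B \right)} = \left(\frac{-5 + B}{2 B}\right)^{2} = \frac{\left(-5 + B\right)^{2}}{4 B^{2}}$)
$5 h{\left(-16 \right)} = 5 \frac{\left(-5 - 16\right)^{2}}{4 \cdot 256} = 5 \cdot \frac{1}{4} \cdot \frac{1}{256} \left(-21\right)^{2} = 5 \cdot \frac{1}{4} \cdot \frac{1}{256} \cdot 441 = 5 \cdot \frac{441}{1024} = \frac{2205}{1024}$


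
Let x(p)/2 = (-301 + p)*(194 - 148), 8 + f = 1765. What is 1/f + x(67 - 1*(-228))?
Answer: -969863/1757 ≈ -552.00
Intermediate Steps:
f = 1757 (f = -8 + 1765 = 1757)
x(p) = -27692 + 92*p (x(p) = 2*((-301 + p)*(194 - 148)) = 2*((-301 + p)*46) = 2*(-13846 + 46*p) = -27692 + 92*p)
1/f + x(67 - 1*(-228)) = 1/1757 + (-27692 + 92*(67 - 1*(-228))) = 1/1757 + (-27692 + 92*(67 + 228)) = 1/1757 + (-27692 + 92*295) = 1/1757 + (-27692 + 27140) = 1/1757 - 552 = -969863/1757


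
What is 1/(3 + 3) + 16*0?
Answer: ⅙ ≈ 0.16667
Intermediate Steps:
1/(3 + 3) + 16*0 = 1/6 + 0 = ⅙ + 0 = ⅙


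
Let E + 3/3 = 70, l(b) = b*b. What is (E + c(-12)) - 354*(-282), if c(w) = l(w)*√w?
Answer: 99897 + 288*I*√3 ≈ 99897.0 + 498.83*I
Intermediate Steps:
l(b) = b²
E = 69 (E = -1 + 70 = 69)
c(w) = w^(5/2) (c(w) = w²*√w = w^(5/2))
(E + c(-12)) - 354*(-282) = (69 + (-12)^(5/2)) - 354*(-282) = (69 + 288*I*√3) + 99828 = 99897 + 288*I*√3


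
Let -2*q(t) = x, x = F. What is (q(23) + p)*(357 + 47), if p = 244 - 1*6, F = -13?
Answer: 98778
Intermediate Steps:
p = 238 (p = 244 - 6 = 238)
x = -13
q(t) = 13/2 (q(t) = -½*(-13) = 13/2)
(q(23) + p)*(357 + 47) = (13/2 + 238)*(357 + 47) = (489/2)*404 = 98778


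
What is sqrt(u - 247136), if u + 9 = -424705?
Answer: 15*I*sqrt(2986) ≈ 819.66*I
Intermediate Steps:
u = -424714 (u = -9 - 424705 = -424714)
sqrt(u - 247136) = sqrt(-424714 - 247136) = sqrt(-671850) = 15*I*sqrt(2986)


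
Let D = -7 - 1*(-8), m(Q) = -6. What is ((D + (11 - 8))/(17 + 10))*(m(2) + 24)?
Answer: 8/3 ≈ 2.6667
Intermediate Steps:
D = 1 (D = -7 + 8 = 1)
((D + (11 - 8))/(17 + 10))*(m(2) + 24) = ((1 + (11 - 8))/(17 + 10))*(-6 + 24) = ((1 + 3)/27)*18 = (4*(1/27))*18 = (4/27)*18 = 8/3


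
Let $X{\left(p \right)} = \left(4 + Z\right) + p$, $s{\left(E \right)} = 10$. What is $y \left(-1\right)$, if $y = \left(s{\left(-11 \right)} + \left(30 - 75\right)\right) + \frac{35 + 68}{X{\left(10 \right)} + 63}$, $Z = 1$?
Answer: $\frac{2627}{78} \approx 33.68$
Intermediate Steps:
$X{\left(p \right)} = 5 + p$ ($X{\left(p \right)} = \left(4 + 1\right) + p = 5 + p$)
$y = - \frac{2627}{78}$ ($y = \left(10 + \left(30 - 75\right)\right) + \frac{35 + 68}{\left(5 + 10\right) + 63} = \left(10 - 45\right) + \frac{103}{15 + 63} = -35 + \frac{103}{78} = - \frac{2627}{78} \approx -33.68$)
$y \left(-1\right) = \left(- \frac{2627}{78}\right) \left(-1\right) = \frac{2627}{78}$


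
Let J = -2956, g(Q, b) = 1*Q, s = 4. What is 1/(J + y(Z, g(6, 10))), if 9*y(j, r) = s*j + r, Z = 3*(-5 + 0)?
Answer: -1/2962 ≈ -0.00033761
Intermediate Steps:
g(Q, b) = Q
Z = -15 (Z = 3*(-5) = -15)
y(j, r) = r/9 + 4*j/9 (y(j, r) = (4*j + r)/9 = (r + 4*j)/9 = r/9 + 4*j/9)
1/(J + y(Z, g(6, 10))) = 1/(-2956 + ((⅑)*6 + (4/9)*(-15))) = 1/(-2956 + (⅔ - 20/3)) = 1/(-2956 - 6) = 1/(-2962) = -1/2962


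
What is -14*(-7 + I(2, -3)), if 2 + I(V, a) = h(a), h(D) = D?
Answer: 168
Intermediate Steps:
I(V, a) = -2 + a
-14*(-7 + I(2, -3)) = -14*(-7 + (-2 - 3)) = -14*(-7 - 5) = -14*(-12) = 168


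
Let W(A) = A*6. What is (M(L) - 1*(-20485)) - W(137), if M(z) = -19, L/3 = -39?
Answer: 19644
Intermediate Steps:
L = -117 (L = 3*(-39) = -117)
W(A) = 6*A
(M(L) - 1*(-20485)) - W(137) = (-19 - 1*(-20485)) - 6*137 = (-19 + 20485) - 1*822 = 20466 - 822 = 19644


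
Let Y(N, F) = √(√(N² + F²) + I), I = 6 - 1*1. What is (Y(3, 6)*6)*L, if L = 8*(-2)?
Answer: -96*√(5 + 3*√5) ≈ -328.49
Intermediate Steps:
I = 5 (I = 6 - 1 = 5)
L = -16
Y(N, F) = √(5 + √(F² + N²)) (Y(N, F) = √(√(N² + F²) + 5) = √(√(F² + N²) + 5) = √(5 + √(F² + N²)))
(Y(3, 6)*6)*L = (√(5 + √(6² + 3²))*6)*(-16) = (√(5 + √(36 + 9))*6)*(-16) = (√(5 + √45)*6)*(-16) = (√(5 + 3*√5)*6)*(-16) = (6*√(5 + 3*√5))*(-16) = -96*√(5 + 3*√5)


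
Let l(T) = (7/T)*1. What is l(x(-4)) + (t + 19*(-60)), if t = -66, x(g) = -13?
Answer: -15685/13 ≈ -1206.5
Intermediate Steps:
l(T) = 7/T
l(x(-4)) + (t + 19*(-60)) = 7/(-13) + (-66 + 19*(-60)) = 7*(-1/13) + (-66 - 1140) = -7/13 - 1206 = -15685/13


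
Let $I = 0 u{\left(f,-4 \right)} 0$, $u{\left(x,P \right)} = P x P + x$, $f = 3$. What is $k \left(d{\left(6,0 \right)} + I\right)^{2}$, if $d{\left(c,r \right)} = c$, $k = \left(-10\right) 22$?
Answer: $-7920$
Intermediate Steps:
$u{\left(x,P \right)} = x + x P^{2}$ ($u{\left(x,P \right)} = x P^{2} + x = x + x P^{2}$)
$k = -220$
$I = 0$ ($I = 0 \cdot 3 \left(1 + \left(-4\right)^{2}\right) 0 = 0 \cdot 3 \left(1 + 16\right) 0 = 0 \cdot 3 \cdot 17 \cdot 0 = 0 \cdot 51 \cdot 0 = 0 \cdot 0 = 0$)
$k \left(d{\left(6,0 \right)} + I\right)^{2} = - 220 \left(6 + 0\right)^{2} = - 220 \cdot 6^{2} = \left(-220\right) 36 = -7920$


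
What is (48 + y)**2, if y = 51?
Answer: 9801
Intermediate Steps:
(48 + y)**2 = (48 + 51)**2 = 99**2 = 9801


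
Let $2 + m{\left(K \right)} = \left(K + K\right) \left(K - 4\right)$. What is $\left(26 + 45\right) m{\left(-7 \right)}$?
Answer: $10792$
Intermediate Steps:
$m{\left(K \right)} = -2 + 2 K \left(-4 + K\right)$ ($m{\left(K \right)} = -2 + \left(K + K\right) \left(K - 4\right) = -2 + 2 K \left(-4 + K\right)$)
$\left(26 + 45\right) m{\left(-7 \right)} = \left(26 + 45\right) \left(-2 - -56 + 2 \left(-7\right)^{2}\right) = 71 \left(-2 + 56 + 2 \cdot 49\right) = 71 \left(-2 + 56 + 98\right) = 71 \cdot 152 = 10792$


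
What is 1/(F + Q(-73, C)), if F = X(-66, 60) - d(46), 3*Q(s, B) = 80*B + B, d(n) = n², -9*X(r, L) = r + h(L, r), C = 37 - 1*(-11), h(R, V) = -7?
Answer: -9/7307 ≈ -0.0012317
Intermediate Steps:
C = 48 (C = 37 + 11 = 48)
X(r, L) = 7/9 - r/9 (X(r, L) = -(r - 7)/9 = -(-7 + r)/9 = 7/9 - r/9)
Q(s, B) = 27*B (Q(s, B) = (80*B + B)/3 = (81*B)/3 = 27*B)
F = -18971/9 (F = (7/9 - ⅑*(-66)) - 1*46² = (7/9 + 22/3) - 1*2116 = 73/9 - 2116 = -18971/9 ≈ -2107.9)
1/(F + Q(-73, C)) = 1/(-18971/9 + 27*48) = 1/(-18971/9 + 1296) = 1/(-7307/9) = -9/7307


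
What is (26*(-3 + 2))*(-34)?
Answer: 884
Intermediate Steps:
(26*(-3 + 2))*(-34) = (26*(-1))*(-34) = -26*(-34) = 884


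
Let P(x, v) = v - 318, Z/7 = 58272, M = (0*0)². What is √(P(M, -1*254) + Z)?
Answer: 2*√101833 ≈ 638.23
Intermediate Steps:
M = 0 (M = 0² = 0)
Z = 407904 (Z = 7*58272 = 407904)
P(x, v) = -318 + v
√(P(M, -1*254) + Z) = √((-318 - 1*254) + 407904) = √((-318 - 254) + 407904) = √(-572 + 407904) = √407332 = 2*√101833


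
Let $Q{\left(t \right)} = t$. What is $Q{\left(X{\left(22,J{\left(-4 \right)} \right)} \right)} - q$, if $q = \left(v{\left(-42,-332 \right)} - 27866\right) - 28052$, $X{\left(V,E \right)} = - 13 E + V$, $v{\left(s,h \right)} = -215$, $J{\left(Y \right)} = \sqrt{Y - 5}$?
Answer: $56155 - 39 i \approx 56155.0 - 39.0 i$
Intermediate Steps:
$J{\left(Y \right)} = \sqrt{-5 + Y}$
$X{\left(V,E \right)} = V - 13 E$
$q = -56133$ ($q = \left(-215 - 27866\right) - 28052 = -28081 - 28052 = -56133$)
$Q{\left(X{\left(22,J{\left(-4 \right)} \right)} \right)} - q = \left(22 - 13 \sqrt{-5 - 4}\right) - -56133 = \left(22 - 13 \sqrt{-9}\right) + 56133 = \left(22 - 13 \cdot 3 i\right) + 56133 = \left(22 - 39 i\right) + 56133 = 56155 - 39 i$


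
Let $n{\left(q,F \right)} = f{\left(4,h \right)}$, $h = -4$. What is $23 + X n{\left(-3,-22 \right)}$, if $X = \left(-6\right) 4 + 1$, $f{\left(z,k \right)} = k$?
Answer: $115$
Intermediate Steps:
$n{\left(q,F \right)} = -4$
$X = -23$ ($X = -24 + 1 = -23$)
$23 + X n{\left(-3,-22 \right)} = 23 - -92 = 23 + 92 = 115$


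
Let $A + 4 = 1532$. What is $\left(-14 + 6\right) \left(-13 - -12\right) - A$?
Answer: $-1520$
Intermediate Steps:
$A = 1528$ ($A = -4 + 1532 = 1528$)
$\left(-14 + 6\right) \left(-13 - -12\right) - A = \left(-14 + 6\right) \left(-13 - -12\right) - 1528 = - 8 \left(-13 + 12\right) - 1528 = \left(-8\right) \left(-1\right) - 1528 = 8 - 1528 = -1520$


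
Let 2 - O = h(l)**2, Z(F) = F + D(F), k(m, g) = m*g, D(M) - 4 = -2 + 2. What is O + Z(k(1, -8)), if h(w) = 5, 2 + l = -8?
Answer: -27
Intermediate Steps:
D(M) = 4 (D(M) = 4 + (-2 + 2) = 4 + 0 = 4)
l = -10 (l = -2 - 8 = -10)
k(m, g) = g*m
Z(F) = 4 + F (Z(F) = F + 4 = 4 + F)
O = -23 (O = 2 - 1*5**2 = 2 - 1*25 = 2 - 25 = -23)
O + Z(k(1, -8)) = -23 + (4 - 8*1) = -23 + (4 - 8) = -23 - 4 = -27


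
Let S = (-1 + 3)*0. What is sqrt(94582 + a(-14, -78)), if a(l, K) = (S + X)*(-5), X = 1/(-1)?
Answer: sqrt(94587) ≈ 307.55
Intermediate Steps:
S = 0 (S = 2*0 = 0)
X = -1
a(l, K) = 5 (a(l, K) = (0 - 1)*(-5) = -1*(-5) = 5)
sqrt(94582 + a(-14, -78)) = sqrt(94582 + 5) = sqrt(94587)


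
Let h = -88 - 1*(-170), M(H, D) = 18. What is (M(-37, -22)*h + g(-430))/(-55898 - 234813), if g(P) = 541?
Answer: -2017/290711 ≈ -0.0069382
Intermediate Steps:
h = 82 (h = -88 + 170 = 82)
(M(-37, -22)*h + g(-430))/(-55898 - 234813) = (18*82 + 541)/(-55898 - 234813) = (1476 + 541)/(-290711) = 2017*(-1/290711) = -2017/290711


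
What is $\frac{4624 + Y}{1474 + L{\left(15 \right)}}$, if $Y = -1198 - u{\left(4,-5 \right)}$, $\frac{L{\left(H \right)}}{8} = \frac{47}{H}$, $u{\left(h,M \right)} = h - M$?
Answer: $\frac{51255}{22486} \approx 2.2794$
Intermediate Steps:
$L{\left(H \right)} = \frac{376}{H}$ ($L{\left(H \right)} = 8 \frac{47}{H} = \frac{376}{H}$)
$Y = -1207$ ($Y = -1198 - \left(4 - -5\right) = -1198 - \left(4 + 5\right) = -1198 - 9 = -1207$)
$\frac{4624 + Y}{1474 + L{\left(15 \right)}} = \frac{4624 - 1207}{1474 + \frac{376}{15}} = \frac{3417}{1474 + 376 \cdot \frac{1}{15}} = \frac{3417}{1474 + \frac{376}{15}} = \frac{3417}{\frac{22486}{15}} = 3417 \cdot \frac{15}{22486} = \frac{51255}{22486}$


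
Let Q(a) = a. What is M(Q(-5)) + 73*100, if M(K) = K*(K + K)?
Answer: 7350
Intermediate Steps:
M(K) = 2*K² (M(K) = K*(2*K) = 2*K²)
M(Q(-5)) + 73*100 = 2*(-5)² + 73*100 = 2*25 + 7300 = 50 + 7300 = 7350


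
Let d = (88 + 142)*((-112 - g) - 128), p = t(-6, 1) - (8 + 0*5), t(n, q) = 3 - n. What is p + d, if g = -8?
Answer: -53359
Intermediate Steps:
p = 1 (p = (3 - 1*(-6)) - (8 + 0*5) = (3 + 6) - (8 + 0) = 9 - 1*8 = 9 - 8 = 1)
d = -53360 (d = (88 + 142)*((-112 - 1*(-8)) - 128) = 230*((-112 + 8) - 128) = 230*(-104 - 128) = 230*(-232) = -53360)
p + d = 1 - 53360 = -53359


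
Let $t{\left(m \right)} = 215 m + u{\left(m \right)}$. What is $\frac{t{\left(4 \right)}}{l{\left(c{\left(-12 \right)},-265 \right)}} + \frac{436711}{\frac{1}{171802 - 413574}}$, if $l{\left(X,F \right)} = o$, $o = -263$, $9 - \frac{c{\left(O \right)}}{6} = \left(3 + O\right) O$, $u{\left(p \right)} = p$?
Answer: $- \frac{27768721368460}{263} \approx -1.0558 \cdot 10^{11}$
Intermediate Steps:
$c{\left(O \right)} = 54 - 6 O \left(3 + O\right)$ ($c{\left(O \right)} = 54 - 6 \left(3 + O\right) O = 54 - 6 O \left(3 + O\right)$)
$l{\left(X,F \right)} = -263$
$t{\left(m \right)} = 216 m$ ($t{\left(m \right)} = 215 m + m = 216 m$)
$\frac{t{\left(4 \right)}}{l{\left(c{\left(-12 \right)},-265 \right)}} + \frac{436711}{\frac{1}{171802 - 413574}} = \frac{216 \cdot 4}{-263} + \frac{436711}{\frac{1}{171802 - 413574}} = 864 \left(- \frac{1}{263}\right) + \frac{436711}{\frac{1}{-241772}} = - \frac{864}{263} + \frac{436711}{- \frac{1}{241772}} = - \frac{864}{263} + 436711 \left(-241772\right) = - \frac{864}{263} - 105584491892 = - \frac{27768721368460}{263}$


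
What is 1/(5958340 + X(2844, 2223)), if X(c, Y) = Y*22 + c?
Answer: 1/6010090 ≈ 1.6639e-7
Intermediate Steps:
X(c, Y) = c + 22*Y (X(c, Y) = 22*Y + c = c + 22*Y)
1/(5958340 + X(2844, 2223)) = 1/(5958340 + (2844 + 22*2223)) = 1/(5958340 + (2844 + 48906)) = 1/(5958340 + 51750) = 1/6010090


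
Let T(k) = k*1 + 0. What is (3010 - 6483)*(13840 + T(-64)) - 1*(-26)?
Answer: -47844022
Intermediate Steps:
T(k) = k (T(k) = k + 0 = k)
(3010 - 6483)*(13840 + T(-64)) - 1*(-26) = (3010 - 6483)*(13840 - 64) - 1*(-26) = -3473*13776 + 26 = -47844048 + 26 = -47844022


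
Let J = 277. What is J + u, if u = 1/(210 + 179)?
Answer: 107754/389 ≈ 277.00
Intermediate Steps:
u = 1/389 ≈ 0.0025707
J + u = 277 + 1/389 = 107754/389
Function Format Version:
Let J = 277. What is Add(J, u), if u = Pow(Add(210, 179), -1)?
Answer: Rational(107754, 389) ≈ 277.00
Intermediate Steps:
u = Rational(1, 389) (u = Pow(389, -1) = Rational(1, 389) ≈ 0.0025707)
Add(J, u) = Add(277, Rational(1, 389)) = Rational(107754, 389)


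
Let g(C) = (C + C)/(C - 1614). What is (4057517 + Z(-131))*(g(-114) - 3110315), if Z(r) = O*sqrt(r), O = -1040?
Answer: -1817302385158297/144 + 29112547165*I*sqrt(131)/9 ≈ -1.262e+13 + 3.7023e+10*I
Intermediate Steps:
Z(r) = -1040*sqrt(r)
g(C) = 2*C/(-1614 + C) (g(C) = (2*C)/(-1614 + C) = 2*C/(-1614 + C))
(4057517 + Z(-131))*(g(-114) - 3110315) = (4057517 - 1040*I*sqrt(131))*(2*(-114)/(-1614 - 114) - 3110315) = (4057517 - 1040*I*sqrt(131))*(2*(-114)/(-1728) - 3110315) = (4057517 - 1040*I*sqrt(131))*(2*(-114)*(-1/1728) - 3110315) = (4057517 - 1040*I*sqrt(131))*(19/144 - 3110315) = (4057517 - 1040*I*sqrt(131))*(-447885341/144) = -1817302385158297/144 + 29112547165*I*sqrt(131)/9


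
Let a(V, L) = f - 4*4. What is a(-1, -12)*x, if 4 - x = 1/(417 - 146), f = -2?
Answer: -19494/271 ≈ -71.934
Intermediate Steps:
a(V, L) = -18 (a(V, L) = -2 - 4*4 = -2 - 16 = -18)
x = 1083/271 (x = 4 - 1/(417 - 146) = 4 - 1/271 = 1083/271 ≈ 3.9963)
a(-1, -12)*x = -18*1083/271 = -19494/271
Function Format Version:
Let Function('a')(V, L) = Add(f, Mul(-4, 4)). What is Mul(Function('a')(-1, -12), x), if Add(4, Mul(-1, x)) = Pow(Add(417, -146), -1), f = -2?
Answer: Rational(-19494, 271) ≈ -71.934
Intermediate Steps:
Function('a')(V, L) = -18 (Function('a')(V, L) = Add(-2, Mul(-4, 4)) = Add(-2, -16) = -18)
x = Rational(1083, 271) (x = Add(4, Mul(-1, Pow(Add(417, -146), -1))) = Add(4, Mul(-1, Pow(271, -1))) = Add(4, Mul(-1, Rational(1, 271))) = Add(4, Rational(-1, 271)) = Rational(1083, 271) ≈ 3.9963)
Mul(Function('a')(-1, -12), x) = Mul(-18, Rational(1083, 271)) = Rational(-19494, 271)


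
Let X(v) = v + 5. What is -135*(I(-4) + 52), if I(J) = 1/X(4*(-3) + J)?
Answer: -77085/11 ≈ -7007.7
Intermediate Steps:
X(v) = 5 + v
I(J) = 1/(-7 + J) (I(J) = 1/(5 + (4*(-3) + J)) = 1/(5 + (-12 + J)) = 1/(-7 + J))
-135*(I(-4) + 52) = -135*(1/(-7 - 4) + 52) = -135*(1/(-11) + 52) = -135*(-1/11 + 52) = -135*571/11 = -77085/11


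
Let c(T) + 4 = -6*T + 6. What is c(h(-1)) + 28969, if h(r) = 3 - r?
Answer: 28947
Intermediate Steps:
c(T) = 2 - 6*T (c(T) = -4 + (-6*T + 6) = -4 + (6 - 6*T) = 2 - 6*T)
c(h(-1)) + 28969 = (2 - 6*(3 - 1*(-1))) + 28969 = (2 - 6*(3 + 1)) + 28969 = (2 - 6*4) + 28969 = (2 - 24) + 28969 = -22 + 28969 = 28947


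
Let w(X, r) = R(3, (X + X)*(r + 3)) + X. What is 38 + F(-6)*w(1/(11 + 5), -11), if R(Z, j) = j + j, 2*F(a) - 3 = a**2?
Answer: 7/32 ≈ 0.21875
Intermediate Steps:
F(a) = 3/2 + a**2/2
R(Z, j) = 2*j
w(X, r) = X + 4*X*(3 + r) (w(X, r) = 2*((X + X)*(r + 3)) + X = 2*((2*X)*(3 + r)) + X = 2*(2*X*(3 + r)) + X = 4*X*(3 + r) + X = X + 4*X*(3 + r))
38 + F(-6)*w(1/(11 + 5), -11) = 38 + (3/2 + (1/2)*(-6)**2)*((13 + 4*(-11))/(11 + 5)) = 38 + (3/2 + (1/2)*36)*((13 - 44)/16) = 38 + (3/2 + 18)*((1/16)*(-31)) = 38 + (39/2)*(-31/16) = 38 - 1209/32 = 7/32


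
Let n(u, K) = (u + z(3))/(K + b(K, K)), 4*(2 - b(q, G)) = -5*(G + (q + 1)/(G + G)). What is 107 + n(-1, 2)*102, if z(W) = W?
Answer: 941/7 ≈ 134.43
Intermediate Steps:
b(q, G) = 2 + 5*G/4 + 5*(1 + q)/(8*G) (b(q, G) = 2 - (-5)*(G + (q + 1)/(G + G))/4 = 2 - (-5)*(G + (1 + q)/((2*G)))/4 = 2 - (-5)*(G + (1 + q)*(1/(2*G)))/4 = 2 - (-5)*(G + (1 + q)/(2*G))/4 = 2 - (-5*G - 5*(1 + q)/(2*G))/4 = 2 + (5*G/4 + 5*(1 + q)/(8*G)) = 2 + 5*G/4 + 5*(1 + q)/(8*G))
n(u, K) = (3 + u)/(K + (5 + 5*K + 2*K*(8 + 5*K))/(8*K)) (n(u, K) = (u + 3)/(K + (5 + 5*K + 2*K*(8 + 5*K))/(8*K)) = (3 + u)/(K + (5 + 5*K + 2*K*(8 + 5*K))/(8*K)))
107 + n(-1, 2)*102 = 107 + (8*2*(3 - 1)/(5 + 18*2**2 + 21*2))*102 = 107 + (8*2*2/(5 + 18*4 + 42))*102 = 107 + (8*2*2/(5 + 72 + 42))*102 = 107 + (8*2*2/119)*102 = 107 + (8*2*(1/119)*2)*102 = 107 + (32/119)*102 = 107 + 192/7 = 941/7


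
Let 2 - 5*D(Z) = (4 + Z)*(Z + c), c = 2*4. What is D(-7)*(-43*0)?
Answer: 0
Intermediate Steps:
c = 8
D(Z) = ⅖ - (4 + Z)*(8 + Z)/5 (D(Z) = ⅖ - (4 + Z)*(Z + 8)/5 = ⅖ - (4 + Z)*(8 + Z)/5)
D(-7)*(-43*0) = (-6 - 12/5*(-7) - ⅕*(-7)²)*(-43*0) = (-6 + 84/5 - ⅕*49)*0 = (-6 + 84/5 - 49/5)*0 = 1*0 = 0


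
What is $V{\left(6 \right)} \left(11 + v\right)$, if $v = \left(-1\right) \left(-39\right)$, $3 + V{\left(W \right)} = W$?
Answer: $150$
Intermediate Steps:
$V{\left(W \right)} = -3 + W$
$v = 39$
$V{\left(6 \right)} \left(11 + v\right) = \left(-3 + 6\right) \left(11 + 39\right) = 3 \cdot 50 = 150$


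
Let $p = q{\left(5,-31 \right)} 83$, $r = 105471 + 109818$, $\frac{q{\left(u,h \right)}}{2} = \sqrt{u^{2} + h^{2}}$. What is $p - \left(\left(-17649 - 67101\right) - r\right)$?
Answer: $300039 + 166 \sqrt{986} \approx 3.0525 \cdot 10^{5}$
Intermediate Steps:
$q{\left(u,h \right)} = 2 \sqrt{h^{2} + u^{2}}$ ($q{\left(u,h \right)} = 2 \sqrt{u^{2} + h^{2}} = 2 \sqrt{h^{2} + u^{2}}$)
$r = 215289$
$p = 166 \sqrt{986}$ ($p = 2 \sqrt{\left(-31\right)^{2} + 5^{2}} \cdot 83 = 2 \sqrt{961 + 25} \cdot 83 = 2 \sqrt{986} \cdot 83 = 166 \sqrt{986} \approx 5212.5$)
$p - \left(\left(-17649 - 67101\right) - r\right) = 166 \sqrt{986} - \left(\left(-17649 - 67101\right) - 215289\right) = 166 \sqrt{986} - \left(-84750 - 215289\right) = 166 \sqrt{986} - -300039 = 166 \sqrt{986} + 300039 = 300039 + 166 \sqrt{986}$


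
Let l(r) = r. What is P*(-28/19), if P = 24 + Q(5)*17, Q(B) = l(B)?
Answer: -3052/19 ≈ -160.63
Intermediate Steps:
Q(B) = B
P = 109 (P = 24 + 5*17 = 24 + 85 = 109)
P*(-28/19) = 109*(-28/19) = -3052/19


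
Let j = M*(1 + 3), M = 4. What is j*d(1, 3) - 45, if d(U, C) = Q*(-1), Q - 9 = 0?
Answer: -189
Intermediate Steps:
Q = 9 (Q = 9 + 0 = 9)
d(U, C) = -9 (d(U, C) = 9*(-1) = -9)
j = 16 (j = 4*(1 + 3) = 4*4 = 16)
j*d(1, 3) - 45 = 16*(-9) - 45 = -144 - 45 = -189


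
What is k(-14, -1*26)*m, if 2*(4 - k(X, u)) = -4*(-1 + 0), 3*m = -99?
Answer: -66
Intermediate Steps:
m = -33 (m = (⅓)*(-99) = -33)
k(X, u) = 2 (k(X, u) = 4 - (-2)*(-1 + 0) = 4 - (-2)*(-1) = 4 - ½*4 = 4 - 2 = 2)
k(-14, -1*26)*m = 2*(-33) = -66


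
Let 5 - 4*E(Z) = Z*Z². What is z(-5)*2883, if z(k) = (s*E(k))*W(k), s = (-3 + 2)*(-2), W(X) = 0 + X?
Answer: -936975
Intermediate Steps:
W(X) = X
s = 2 (s = -1*(-2) = 2)
E(Z) = 5/4 - Z³/4 (E(Z) = 5/4 - Z*Z²/4 = 5/4 - Z³/4)
z(k) = k*(5/2 - k³/2) (z(k) = (2*(5/4 - k³/4))*k = (5/2 - k³/2)*k = k*(5/2 - k³/2))
z(-5)*2883 = ((½)*(-5)*(5 - 1*(-5)³))*2883 = ((½)*(-5)*(5 - 1*(-125)))*2883 = ((½)*(-5)*(5 + 125))*2883 = ((½)*(-5)*130)*2883 = -325*2883 = -936975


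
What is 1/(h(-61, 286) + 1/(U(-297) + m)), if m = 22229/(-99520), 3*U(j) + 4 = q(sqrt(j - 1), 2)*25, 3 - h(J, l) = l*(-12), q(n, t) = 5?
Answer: 11975233/41135223915 ≈ 0.00029112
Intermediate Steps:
h(J, l) = 3 + 12*l (h(J, l) = 3 - l*(-12) = 3 - (-12)*l = 3 + 12*l)
U(j) = 121/3 (U(j) = -4/3 + (5*25)/3 = -4/3 + (1/3)*125 = -4/3 + 125/3 = 121/3)
m = -22229/99520 (m = 22229*(-1/99520) = -22229/99520 ≈ -0.22336)
1/(h(-61, 286) + 1/(U(-297) + m)) = 1/((3 + 12*286) + 1/(121/3 - 22229/99520)) = 1/((3 + 3432) + 1/(11975233/298560)) = 1/(3435 + 298560/11975233) = 1/(41135223915/11975233) = 11975233/41135223915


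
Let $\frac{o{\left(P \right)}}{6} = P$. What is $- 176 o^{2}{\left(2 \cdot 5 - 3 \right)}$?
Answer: $-310464$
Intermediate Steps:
$o{\left(P \right)} = 6 P$
$- 176 o^{2}{\left(2 \cdot 5 - 3 \right)} = - 176 \left(6 \left(2 \cdot 5 - 3\right)\right)^{2} = - 176 \left(6 \left(10 - 3\right)\right)^{2} = - 176 \left(6 \cdot 7\right)^{2} = - 176 \cdot 42^{2} = \left(-176\right) 1764 = -310464$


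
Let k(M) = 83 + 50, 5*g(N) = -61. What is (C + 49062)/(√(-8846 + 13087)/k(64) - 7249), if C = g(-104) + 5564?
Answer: -35014971854709/4647607927240 - 36318177*√4241/4647607927240 ≈ -7.5345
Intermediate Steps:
g(N) = -61/5 (g(N) = (⅕)*(-61) = -61/5)
k(M) = 133
C = 27759/5 (C = -61/5 + 5564 = 27759/5 ≈ 5551.8)
(C + 49062)/(√(-8846 + 13087)/k(64) - 7249) = (27759/5 + 49062)/(√(-8846 + 13087)/133 - 7249) = 273069/(5*(√4241*(1/133) - 7249)) = 273069/(5*(√4241/133 - 7249)) = 273069/(5*(-7249 + √4241/133))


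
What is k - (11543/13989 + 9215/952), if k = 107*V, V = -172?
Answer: -245235682883/13317528 ≈ -18415.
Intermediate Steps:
k = -18404 (k = 107*(-172) = -18404)
k - (11543/13989 + 9215/952) = -18404 - (11543/13989 + 9215/952) = -18404 - 1*139897571/13317528 = -18404 - 139897571/13317528 = -245235682883/13317528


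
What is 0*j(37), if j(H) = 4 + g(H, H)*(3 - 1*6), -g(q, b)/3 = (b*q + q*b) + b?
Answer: 0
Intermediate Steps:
g(q, b) = -3*b - 6*b*q (g(q, b) = -3*((b*q + q*b) + b) = -3*((b*q + b*q) + b) = -3*(2*b*q + b) = -3*(b + 2*b*q) = -3*b - 6*b*q)
j(H) = 4 + 9*H*(1 + 2*H) (j(H) = 4 + (-3*H*(1 + 2*H))*(3 - 1*6) = 4 + (-3*H*(1 + 2*H))*(3 - 6) = 4 - 3*H*(1 + 2*H)*(-3) = 4 + 9*H*(1 + 2*H))
0*j(37) = 0*(4 + 9*37*(1 + 2*37)) = 0*(4 + 9*37*(1 + 74)) = 0*(4 + 9*37*75) = 0*(4 + 24975) = 0*24979 = 0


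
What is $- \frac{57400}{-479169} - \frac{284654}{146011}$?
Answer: $- \frac{128016341126}{69963944859} \approx -1.8297$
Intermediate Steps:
$- \frac{57400}{-479169} - \frac{284654}{146011} = \left(-57400\right) \left(- \frac{1}{479169}\right) - \frac{284654}{146011} = \frac{57400}{479169} - \frac{284654}{146011} = - \frac{128016341126}{69963944859}$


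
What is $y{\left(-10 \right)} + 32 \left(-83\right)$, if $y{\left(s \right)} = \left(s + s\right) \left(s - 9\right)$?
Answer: $-2276$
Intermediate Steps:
$y{\left(s \right)} = 2 s \left(-9 + s\right)$
$y{\left(-10 \right)} + 32 \left(-83\right) = 2 \left(-10\right) \left(-9 - 10\right) + 32 \left(-83\right) = 2 \left(-10\right) \left(-19\right) - 2656 = 380 - 2656 = -2276$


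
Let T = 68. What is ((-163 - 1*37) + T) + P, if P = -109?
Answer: -241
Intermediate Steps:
((-163 - 1*37) + T) + P = ((-163 - 1*37) + 68) - 109 = ((-163 - 37) + 68) - 109 = (-200 + 68) - 109 = -132 - 109 = -241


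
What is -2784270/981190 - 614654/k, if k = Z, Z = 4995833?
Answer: -1451284030517/490186138127 ≈ -2.9607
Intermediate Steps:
k = 4995833
-2784270/981190 - 614654/k = -2784270/981190 - 614654/4995833 = -2784270*1/981190 - 614654*1/4995833 = -278427/98119 - 614654/4995833 = -1451284030517/490186138127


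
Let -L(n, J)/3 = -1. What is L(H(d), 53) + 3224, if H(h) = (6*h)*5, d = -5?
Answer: 3227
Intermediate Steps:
H(h) = 30*h
L(n, J) = 3 (L(n, J) = -3*(-1) = 3)
L(H(d), 53) + 3224 = 3 + 3224 = 3227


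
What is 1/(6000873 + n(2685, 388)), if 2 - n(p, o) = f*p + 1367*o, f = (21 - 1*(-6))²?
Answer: 1/3513114 ≈ 2.8465e-7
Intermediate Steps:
f = 729 (f = (21 + 6)² = 27² = 729)
n(p, o) = 2 - 1367*o - 729*p (n(p, o) = 2 - (729*p + 1367*o) = 2 + (-1367*o - 729*p) = 2 - 1367*o - 729*p)
1/(6000873 + n(2685, 388)) = 1/(6000873 + (2 - 1367*388 - 729*2685)) = 1/(6000873 + (2 - 530396 - 1957365)) = 1/(6000873 - 2487759) = 1/3513114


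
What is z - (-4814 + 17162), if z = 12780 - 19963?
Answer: -19531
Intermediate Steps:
z = -7183
z - (-4814 + 17162) = -7183 - (-4814 + 17162) = -7183 - 1*12348 = -7183 - 12348 = -19531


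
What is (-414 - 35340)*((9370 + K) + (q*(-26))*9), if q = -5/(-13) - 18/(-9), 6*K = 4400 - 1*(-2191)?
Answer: -354340017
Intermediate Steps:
K = 2197/2 (K = (4400 - 1*(-2191))/6 = (4400 + 2191)/6 = (⅙)*6591 = 2197/2 ≈ 1098.5)
q = 31/13 (q = -5*(-1/13) - 18*(-⅑) = 5/13 + 2 = 31/13 ≈ 2.3846)
(-414 - 35340)*((9370 + K) + (q*(-26))*9) = (-414 - 35340)*((9370 + 2197/2) + ((31/13)*(-26))*9) = -35754*(20937/2 - 62*9) = -35754*(20937/2 - 558) = -35754*19821/2 = -354340017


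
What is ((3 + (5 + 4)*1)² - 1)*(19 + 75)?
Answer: 13442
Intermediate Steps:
((3 + (5 + 4)*1)² - 1)*(19 + 75) = ((3 + 9*1)² - 1)*94 = ((3 + 9)² - 1)*94 = (12² - 1)*94 = (144 - 1)*94 = 143*94 = 13442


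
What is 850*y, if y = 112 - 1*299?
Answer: -158950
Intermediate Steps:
y = -187 (y = 112 - 299 = -187)
850*y = 850*(-187) = -158950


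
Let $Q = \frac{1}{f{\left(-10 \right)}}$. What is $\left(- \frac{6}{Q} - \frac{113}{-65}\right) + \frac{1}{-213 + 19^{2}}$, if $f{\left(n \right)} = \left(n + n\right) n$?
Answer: $- \frac{11527211}{9620} \approx -1198.3$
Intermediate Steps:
$f{\left(n \right)} = 2 n^{2}$ ($f{\left(n \right)} = 2 n n = 2 n^{2}$)
$Q = \frac{1}{200}$ ($Q = \frac{1}{2 \left(-10\right)^{2}} = \frac{1}{2 \cdot 100} = \frac{1}{200} \approx 0.005$)
$\left(- \frac{6}{Q} - \frac{113}{-65}\right) + \frac{1}{-213 + 19^{2}} = \left(- 6 \frac{1}{\frac{1}{200}} - \frac{113}{-65}\right) + \frac{1}{-213 + 19^{2}} = \left(\left(-6\right) 200 - - \frac{113}{65}\right) + \frac{1}{-213 + 361} = \left(-1200 + \frac{113}{65}\right) + \frac{1}{148} = - \frac{77887}{65} + \frac{1}{148} = - \frac{11527211}{9620}$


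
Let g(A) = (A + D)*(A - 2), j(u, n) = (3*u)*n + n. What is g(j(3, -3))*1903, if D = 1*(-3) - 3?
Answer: 2192256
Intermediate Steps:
j(u, n) = n + 3*n*u (j(u, n) = 3*n*u + n = n + 3*n*u)
D = -6 (D = -3 - 3 = -6)
g(A) = (-6 + A)*(-2 + A) (g(A) = (A - 6)*(A - 2) = (-6 + A)*(-2 + A))
g(j(3, -3))*1903 = (12 + (-3*(1 + 3*3))**2 - (-24)*(1 + 3*3))*1903 = (12 + (-3*(1 + 9))**2 - (-24)*(1 + 9))*1903 = (12 + (-3*10)**2 - (-24)*10)*1903 = (12 + (-30)**2 - 8*(-30))*1903 = (12 + 900 + 240)*1903 = 1152*1903 = 2192256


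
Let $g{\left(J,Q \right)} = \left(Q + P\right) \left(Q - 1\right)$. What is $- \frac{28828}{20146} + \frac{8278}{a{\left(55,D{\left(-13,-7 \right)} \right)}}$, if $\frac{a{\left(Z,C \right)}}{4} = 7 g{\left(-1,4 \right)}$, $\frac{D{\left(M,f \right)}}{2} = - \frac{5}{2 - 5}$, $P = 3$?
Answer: $\frac{5350633}{423066} \approx 12.647$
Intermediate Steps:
$D{\left(M,f \right)} = \frac{10}{3}$ ($D{\left(M,f \right)} = 2 \left(- \frac{5}{2 - 5}\right) = 2 \left(- \frac{5}{-3}\right) = 2 \left(\left(-5\right) \left(- \frac{1}{3}\right)\right) = 2 \cdot \frac{5}{3} = \frac{10}{3}$)
$g{\left(J,Q \right)} = \left(-1 + Q\right) \left(3 + Q\right)$ ($g{\left(J,Q \right)} = \left(Q + 3\right) \left(Q - 1\right) = \left(3 + Q\right) \left(-1 + Q\right) = \left(-1 + Q\right) \left(3 + Q\right)$)
$a{\left(Z,C \right)} = 588$ ($a{\left(Z,C \right)} = 4 \cdot 7 \left(-3 + 4^{2} + 2 \cdot 4\right) = 4 \cdot 7 \left(-3 + 16 + 8\right) = 4 \cdot 7 \cdot 21 = 4 \cdot 147 = 588$)
$- \frac{28828}{20146} + \frac{8278}{a{\left(55,D{\left(-13,-7 \right)} \right)}} = - \frac{28828}{20146} + \frac{8278}{588} = \left(-28828\right) \frac{1}{20146} + 8278 \cdot \frac{1}{588} = - \frac{14414}{10073} + \frac{4139}{294} = \frac{5350633}{423066}$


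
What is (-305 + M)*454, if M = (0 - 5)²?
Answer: -127120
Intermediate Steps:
M = 25 (M = (-5)² = 25)
(-305 + M)*454 = (-305 + 25)*454 = -280*454 = -127120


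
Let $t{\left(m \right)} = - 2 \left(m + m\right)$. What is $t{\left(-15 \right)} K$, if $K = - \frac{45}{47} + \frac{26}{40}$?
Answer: $- \frac{867}{47} \approx -18.447$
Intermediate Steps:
$K = - \frac{289}{940}$ ($K = \left(-45\right) \frac{1}{47} + 26 \cdot \frac{1}{40} = - \frac{45}{47} + \frac{13}{20} = - \frac{289}{940} \approx -0.30745$)
$t{\left(m \right)} = - 4 m$ ($t{\left(m \right)} = - 2 \cdot 2 m = - 4 m$)
$t{\left(-15 \right)} K = \left(-4\right) \left(-15\right) \left(- \frac{289}{940}\right) = 60 \left(- \frac{289}{940}\right) = - \frac{867}{47}$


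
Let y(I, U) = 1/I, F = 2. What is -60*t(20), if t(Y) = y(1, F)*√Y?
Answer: -120*√5 ≈ -268.33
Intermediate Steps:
t(Y) = √Y (t(Y) = √Y/1 = 1*√Y = √Y)
-60*t(20) = -120*√5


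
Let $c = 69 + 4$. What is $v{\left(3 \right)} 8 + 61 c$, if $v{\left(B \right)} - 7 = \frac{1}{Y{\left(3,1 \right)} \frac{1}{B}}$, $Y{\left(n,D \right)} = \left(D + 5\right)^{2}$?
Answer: $\frac{13529}{3} \approx 4509.7$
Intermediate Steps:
$Y{\left(n,D \right)} = \left(5 + D\right)^{2}$
$v{\left(B \right)} = 7 + \frac{B}{36}$ ($v{\left(B \right)} = 7 + \frac{1}{\left(5 + 1\right)^{2} \frac{1}{B}} = 7 + \frac{1}{6^{2} \frac{1}{B}} = 7 + \frac{1}{36 \frac{1}{B}} = 7 + \frac{B}{36}$)
$c = 73$
$v{\left(3 \right)} 8 + 61 c = \left(7 + \frac{1}{36} \cdot 3\right) 8 + 61 \cdot 73 = \left(7 + \frac{1}{12}\right) 8 + 4453 = \frac{85}{12} \cdot 8 + 4453 = \frac{170}{3} + 4453 = \frac{13529}{3}$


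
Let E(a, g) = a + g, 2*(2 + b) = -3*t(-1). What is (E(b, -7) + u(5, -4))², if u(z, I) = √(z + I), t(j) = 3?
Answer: 625/4 ≈ 156.25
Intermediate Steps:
u(z, I) = √(I + z)
b = -13/2 (b = -2 + (-3*3)/2 = -2 + (½)*(-9) = -2 - 9/2 = -13/2 ≈ -6.5000)
(E(b, -7) + u(5, -4))² = ((-13/2 - 7) + √(-4 + 5))² = (-27/2 + √1)² = (-27/2 + 1)² = (-25/2)² = 625/4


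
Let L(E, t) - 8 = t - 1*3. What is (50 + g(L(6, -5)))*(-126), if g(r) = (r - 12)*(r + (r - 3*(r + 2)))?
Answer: -15372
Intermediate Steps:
L(E, t) = 5 + t (L(E, t) = 8 + (t - 1*3) = 8 + (t - 3) = 8 + (-3 + t) = 5 + t)
g(r) = (-12 + r)*(-6 - r) (g(r) = (-12 + r)*(r + (r - 3*(2 + r))) = (-12 + r)*(r + (r - (6 + 3*r))) = (-12 + r)*(r + (r + (-6 - 3*r))) = (-12 + r)*(r + (-6 - 2*r)) = (-12 + r)*(-6 - r))
(50 + g(L(6, -5)))*(-126) = (50 + (72 - (5 - 5)² + 6*(5 - 5)))*(-126) = (50 + (72 - 1*0² + 6*0))*(-126) = (50 + (72 - 1*0 + 0))*(-126) = (50 + (72 + 0 + 0))*(-126) = (50 + 72)*(-126) = 122*(-126) = -15372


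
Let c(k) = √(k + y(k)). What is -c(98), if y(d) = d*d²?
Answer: -7*√19210 ≈ -970.20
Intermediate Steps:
y(d) = d³
c(k) = √(k + k³)
-c(98) = -√(98 + 98³) = -√(98 + 941192) = -√941290 = -7*√19210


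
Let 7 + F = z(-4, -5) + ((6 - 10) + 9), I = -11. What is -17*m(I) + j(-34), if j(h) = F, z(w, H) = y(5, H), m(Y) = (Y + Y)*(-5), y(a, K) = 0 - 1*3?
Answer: -1875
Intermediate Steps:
y(a, K) = -3 (y(a, K) = 0 - 3 = -3)
m(Y) = -10*Y (m(Y) = (2*Y)*(-5) = -10*Y)
z(w, H) = -3
F = -5 (F = -7 + (-3 + ((6 - 10) + 9)) = -7 + (-3 + (-4 + 9)) = -7 + (-3 + 5) = -7 + 2 = -5)
j(h) = -5
-17*m(I) + j(-34) = -(-170)*(-11) - 5 = -17*110 - 5 = -1870 - 5 = -1875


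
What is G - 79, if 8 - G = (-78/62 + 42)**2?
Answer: -1663400/961 ≈ -1730.9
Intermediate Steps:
G = -1587481/961 (G = 8 - (-78/62 + 42)**2 = 8 - (-78*1/62 + 42)**2 = 8 - (-39/31 + 42)**2 = 8 - (1263/31)**2 = 8 - 1*1595169/961 = 8 - 1595169/961 = -1587481/961 ≈ -1651.9)
G - 79 = -1587481/961 - 79 = -1663400/961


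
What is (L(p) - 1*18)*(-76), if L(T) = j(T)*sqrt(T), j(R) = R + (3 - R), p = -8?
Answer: 1368 - 456*I*sqrt(2) ≈ 1368.0 - 644.88*I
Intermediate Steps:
j(R) = 3
L(T) = 3*sqrt(T)
(L(p) - 1*18)*(-76) = (3*sqrt(-8) - 1*18)*(-76) = (3*(2*I*sqrt(2)) - 18)*(-76) = (6*I*sqrt(2) - 18)*(-76) = (-18 + 6*I*sqrt(2))*(-76) = 1368 - 456*I*sqrt(2)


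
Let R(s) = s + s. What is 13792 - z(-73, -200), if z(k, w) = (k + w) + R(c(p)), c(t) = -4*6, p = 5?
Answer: 14113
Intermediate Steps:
c(t) = -24
R(s) = 2*s
z(k, w) = -48 + k + w (z(k, w) = (k + w) + 2*(-24) = (k + w) - 48 = -48 + k + w)
13792 - z(-73, -200) = 13792 - (-48 - 73 - 200) = 13792 - 1*(-321) = 13792 + 321 = 14113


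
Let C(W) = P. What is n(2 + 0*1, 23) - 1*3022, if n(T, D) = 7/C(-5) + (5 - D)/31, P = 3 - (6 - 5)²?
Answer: -187183/62 ≈ -3019.1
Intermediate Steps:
P = 2 (P = 3 - 1*1² = 3 - 1*1 = 3 - 1 = 2)
C(W) = 2
n(T, D) = 227/62 - D/31 (n(T, D) = 7/2 + (5 - D)/31 = 7*(½) + (5 - D)*(1/31) = 7/2 + (5/31 - D/31) = 227/62 - D/31)
n(2 + 0*1, 23) - 1*3022 = (227/62 - 1/31*23) - 1*3022 = (227/62 - 23/31) - 3022 = 181/62 - 3022 = -187183/62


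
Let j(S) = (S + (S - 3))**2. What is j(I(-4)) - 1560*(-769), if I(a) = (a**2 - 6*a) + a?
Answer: 1204401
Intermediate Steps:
I(a) = a**2 - 5*a
j(S) = (-3 + 2*S)**2 (j(S) = (S + (-3 + S))**2 = (-3 + 2*S)**2)
j(I(-4)) - 1560*(-769) = (-3 + 2*(-4*(-5 - 4)))**2 - 1560*(-769) = (-3 + 2*(-4*(-9)))**2 + 1199640 = (-3 + 2*36)**2 + 1199640 = (-3 + 72)**2 + 1199640 = 69**2 + 1199640 = 4761 + 1199640 = 1204401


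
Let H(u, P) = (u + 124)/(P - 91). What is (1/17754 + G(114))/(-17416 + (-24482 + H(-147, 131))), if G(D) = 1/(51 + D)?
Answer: -724/4959115337 ≈ -1.4599e-7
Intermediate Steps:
H(u, P) = (124 + u)/(-91 + P)
(1/17754 + G(114))/(-17416 + (-24482 + H(-147, 131))) = (1/17754 + 1/(51 + 114))/(-17416 + (-24482 + (124 - 147)/(-91 + 131))) = (1/17754 + 1/165)/(-17416 + (-24482 - 23/40)) = (1/17754 + 1/165)/(-17416 + (-24482 + (1/40)*(-23))) = 181/(29590*(-17416 + (-24482 - 23/40))) = 181/(29590*(-17416 - 979303/40)) = 181/(29590*(-1675943/40)) = (181/29590)*(-40/1675943) = -724/4959115337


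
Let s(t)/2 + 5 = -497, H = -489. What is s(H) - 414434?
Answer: -415438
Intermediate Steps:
s(t) = -1004 (s(t) = -10 + 2*(-497) = -10 - 994 = -1004)
s(H) - 414434 = -1004 - 414434 = -415438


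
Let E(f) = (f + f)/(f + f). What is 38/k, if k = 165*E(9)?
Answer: 38/165 ≈ 0.23030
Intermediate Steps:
E(f) = 1 (E(f) = (2*f)/((2*f)) = (2*f)*(1/(2*f)) = 1)
k = 165 (k = 165*1 = 165)
38/k = 38/165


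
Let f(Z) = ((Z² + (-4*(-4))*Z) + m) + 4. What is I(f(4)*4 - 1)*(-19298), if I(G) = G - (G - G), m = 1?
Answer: -6542022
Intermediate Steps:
f(Z) = 5 + Z² + 16*Z (f(Z) = ((Z² + (-4*(-4))*Z) + 1) + 4 = ((Z² + 16*Z) + 1) + 4 = (1 + Z² + 16*Z) + 4 = 5 + Z² + 16*Z)
I(G) = G (I(G) = G - 1*0 = G + 0 = G)
I(f(4)*4 - 1)*(-19298) = ((5 + 4² + 16*4)*4 - 1)*(-19298) = ((5 + 16 + 64)*4 - 1)*(-19298) = (85*4 - 1)*(-19298) = (340 - 1)*(-19298) = 339*(-19298) = -6542022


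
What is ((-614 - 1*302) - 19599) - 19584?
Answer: -40099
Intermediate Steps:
((-614 - 1*302) - 19599) - 19584 = ((-614 - 302) - 19599) - 19584 = (-916 - 19599) - 19584 = -20515 - 19584 = -40099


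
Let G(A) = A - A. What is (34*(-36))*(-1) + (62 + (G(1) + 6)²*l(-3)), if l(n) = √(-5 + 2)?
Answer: 1286 + 36*I*√3 ≈ 1286.0 + 62.354*I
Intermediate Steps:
l(n) = I*√3 (l(n) = √(-3) = I*√3)
G(A) = 0
(34*(-36))*(-1) + (62 + (G(1) + 6)²*l(-3)) = (34*(-36))*(-1) + (62 + (0 + 6)²*(I*√3)) = -1224*(-1) + (62 + 6²*(I*√3)) = 1224 + (62 + 36*(I*√3)) = 1224 + (62 + 36*I*√3) = 1286 + 36*I*√3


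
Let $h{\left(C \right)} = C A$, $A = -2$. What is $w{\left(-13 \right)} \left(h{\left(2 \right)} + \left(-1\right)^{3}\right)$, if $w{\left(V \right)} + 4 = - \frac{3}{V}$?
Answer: $\frac{245}{13} \approx 18.846$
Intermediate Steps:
$w{\left(V \right)} = -4 - \frac{3}{V}$
$h{\left(C \right)} = - 2 C$ ($h{\left(C \right)} = C \left(-2\right) = - 2 C$)
$w{\left(-13 \right)} \left(h{\left(2 \right)} + \left(-1\right)^{3}\right) = \left(-4 - \frac{3}{-13}\right) \left(\left(-2\right) 2 + \left(-1\right)^{3}\right) = \left(-4 - - \frac{3}{13}\right) \left(-4 - 1\right) = \left(-4 + \frac{3}{13}\right) \left(-5\right) = \left(- \frac{49}{13}\right) \left(-5\right) = \frac{245}{13}$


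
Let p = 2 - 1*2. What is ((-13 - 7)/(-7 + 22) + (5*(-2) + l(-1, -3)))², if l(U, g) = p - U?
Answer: 961/9 ≈ 106.78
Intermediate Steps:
p = 0 (p = 2 - 2 = 0)
l(U, g) = -U (l(U, g) = 0 - U = -U)
((-13 - 7)/(-7 + 22) + (5*(-2) + l(-1, -3)))² = ((-13 - 7)/(-7 + 22) + (5*(-2) - 1*(-1)))² = (-20/15 + (-10 + 1))² = (-20*1/15 - 9)² = (-4/3 - 9)² = (-31/3)² = 961/9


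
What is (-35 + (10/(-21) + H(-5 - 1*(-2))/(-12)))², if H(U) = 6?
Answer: 2283121/1764 ≈ 1294.3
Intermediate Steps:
(-35 + (10/(-21) + H(-5 - 1*(-2))/(-12)))² = (-35 + (10/(-21) + 6/(-12)))² = (-35 + (10*(-1/21) + 6*(-1/12)))² = (-35 + (-10/21 - ½))² = (-35 - 41/42)² = (-1511/42)² = 2283121/1764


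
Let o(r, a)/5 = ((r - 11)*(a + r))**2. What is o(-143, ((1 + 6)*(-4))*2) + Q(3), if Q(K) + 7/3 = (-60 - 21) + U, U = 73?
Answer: 14087659709/3 ≈ 4.6959e+9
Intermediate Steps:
Q(K) = -31/3 (Q(K) = -7/3 + ((-60 - 21) + 73) = -7/3 + (-81 + 73) = -7/3 - 8 = -31/3)
o(r, a) = 5*(-11 + r)**2*(a + r)**2 (o(r, a) = 5*((r - 11)*(a + r))**2 = 5*((-11 + r)*(a + r))**2 = 5*((-11 + r)**2*(a + r)**2) = 5*(-11 + r)**2*(a + r)**2)
o(-143, ((1 + 6)*(-4))*2) + Q(3) = 5*(-11 - 143)**2*(((1 + 6)*(-4))*2 - 143)**2 - 31/3 = 5*(-154)**2*((7*(-4))*2 - 143)**2 - 31/3 = 5*23716*(-28*2 - 143)**2 - 31/3 = 5*23716*(-56 - 143)**2 - 31/3 = 5*23716*(-199)**2 - 31/3 = 5*23716*39601 - 31/3 = 4695886580 - 31/3 = 14087659709/3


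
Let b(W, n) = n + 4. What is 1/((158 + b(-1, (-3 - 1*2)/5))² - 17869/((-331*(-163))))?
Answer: 53953/1398497844 ≈ 3.8579e-5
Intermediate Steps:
b(W, n) = 4 + n
1/((158 + b(-1, (-3 - 1*2)/5))² - 17869/((-331*(-163)))) = 1/((158 + (4 + (-3 - 1*2)/5))² - 17869/((-331*(-163)))) = 1/((158 + (4 + (-3 - 2)*(⅕)))² - 17869/53953) = 1/((158 + (4 - 5*⅕))² - 17869*1/53953) = 1/((158 + (4 - 1))² - 17869/53953) = 1/((158 + 3)² - 17869/53953) = 1/(161² - 17869/53953) = 1/(25921 - 17869/53953) = 1/(1398497844/53953) = 53953/1398497844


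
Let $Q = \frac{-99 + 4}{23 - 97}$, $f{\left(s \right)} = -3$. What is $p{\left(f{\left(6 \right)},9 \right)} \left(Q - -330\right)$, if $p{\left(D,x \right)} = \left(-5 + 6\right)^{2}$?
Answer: $\frac{24515}{74} \approx 331.28$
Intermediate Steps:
$Q = \frac{95}{74}$ ($Q = - \frac{95}{-74} = \left(-95\right) \left(- \frac{1}{74}\right) = \frac{95}{74} \approx 1.2838$)
$p{\left(D,x \right)} = 1$ ($p{\left(D,x \right)} = 1^{2} = 1$)
$p{\left(f{\left(6 \right)},9 \right)} \left(Q - -330\right) = 1 \left(\frac{95}{74} - -330\right) = 1 \left(\frac{95}{74} + 330\right) = 1 \cdot \frac{24515}{74} = \frac{24515}{74}$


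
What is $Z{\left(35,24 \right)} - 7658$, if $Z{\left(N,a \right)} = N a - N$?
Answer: $-6853$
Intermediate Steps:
$Z{\left(N,a \right)} = - N + N a$
$Z{\left(35,24 \right)} - 7658 = 35 \left(-1 + 24\right) - 7658 = 35 \cdot 23 - 7658 = 805 - 7658 = -6853$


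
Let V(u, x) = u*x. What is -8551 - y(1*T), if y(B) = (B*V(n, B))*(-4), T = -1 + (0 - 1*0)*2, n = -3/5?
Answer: -42767/5 ≈ -8553.4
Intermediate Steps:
n = -⅗ (n = -3*⅕ = -⅗ ≈ -0.60000)
T = -1 (T = -1 + (0 + 0)*2 = -1 + 0*2 = -1 + 0 = -1)
y(B) = 12*B²/5 (y(B) = (B*(-3*B/5))*(-4) = -3*B²/5*(-4) = 12*B²/5)
-8551 - y(1*T) = -8551 - 12*(1*(-1))²/5 = -8551 - 12*(-1)²/5 = -8551 - 12/5 = -42767/5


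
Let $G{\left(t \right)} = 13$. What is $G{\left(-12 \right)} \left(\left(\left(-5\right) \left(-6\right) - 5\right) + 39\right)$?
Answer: $832$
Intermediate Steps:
$G{\left(-12 \right)} \left(\left(\left(-5\right) \left(-6\right) - 5\right) + 39\right) = 13 \left(\left(\left(-5\right) \left(-6\right) - 5\right) + 39\right) = 13 \left(\left(30 - 5\right) + 39\right) = 13 \left(25 + 39\right) = 13 \cdot 64 = 832$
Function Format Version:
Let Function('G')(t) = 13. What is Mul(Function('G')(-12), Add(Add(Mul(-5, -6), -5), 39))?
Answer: 832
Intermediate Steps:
Mul(Function('G')(-12), Add(Add(Mul(-5, -6), -5), 39)) = Mul(13, Add(Add(Mul(-5, -6), -5), 39)) = Mul(13, Add(Add(30, -5), 39)) = Mul(13, Add(25, 39)) = Mul(13, 64) = 832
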